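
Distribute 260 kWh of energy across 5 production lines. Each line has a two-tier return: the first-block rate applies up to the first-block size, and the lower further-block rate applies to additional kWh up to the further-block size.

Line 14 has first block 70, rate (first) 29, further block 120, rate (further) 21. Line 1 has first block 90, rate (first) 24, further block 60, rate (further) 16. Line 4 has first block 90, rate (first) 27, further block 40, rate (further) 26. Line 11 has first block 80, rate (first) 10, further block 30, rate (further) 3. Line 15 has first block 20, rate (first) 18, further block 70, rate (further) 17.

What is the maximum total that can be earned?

6940

Rank every tier by rate: Line 14/T1 29 > Line 4/T1 27 > Line 4/T2 26 > Line 1/T1 24 > Line 14/T2 21 > Line 15/T1 18 > Line 15/T2 17 > Line 1/T2 16 > Line 11/T1 10 > Line 11/T2 3.
Line 14/T1 (29): +70 → 190 left.
Line 4 T1 at 27: fill all 90 → 100 left.
Line 4 T2 at 26: fill all 40 → 60 left.
Line 1 T1 at 24: only 60 left, fill 60.
Total = 29×70 + 27×90 + 26×40 + 24×60 = 6940.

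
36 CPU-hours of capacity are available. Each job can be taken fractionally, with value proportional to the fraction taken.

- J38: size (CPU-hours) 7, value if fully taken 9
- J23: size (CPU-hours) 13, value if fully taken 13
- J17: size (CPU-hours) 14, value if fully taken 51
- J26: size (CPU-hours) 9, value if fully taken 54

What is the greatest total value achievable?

Sort by value density: J26 54/9≈6, J17 51/14≈3.64, J38 9/7≈1.29, J23 13/13≈1.
Take all of J26 (9 CPU-hours, value 54) → 27 CPU-hours left.
Take all of J17 (14 CPU-hours, value 51) → 13 CPU-hours left.
Take all of J38 (7 CPU-hours, value 9) → 6 CPU-hours left.
6 CPU-hours left: a 6/13 share of J23 gives 13×6/13 = 6.
Total value = 120.

120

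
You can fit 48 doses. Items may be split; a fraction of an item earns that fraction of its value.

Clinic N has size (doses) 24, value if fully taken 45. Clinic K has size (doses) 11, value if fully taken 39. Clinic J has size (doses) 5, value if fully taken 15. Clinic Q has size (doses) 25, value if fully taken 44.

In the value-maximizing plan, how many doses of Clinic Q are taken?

Best value per unit of size first: Clinic K 39/11≈3.55, Clinic J 15/5≈3, Clinic N 45/24≈1.88, Clinic Q 44/25≈1.76.
Take all of Clinic K (11 doses, value 39) ; 37 doses left.
Take all of Clinic J (5 doses, value 15) ; 32 doses left.
Clinic N: take in full, 24 doses for value 45 ; 8 left.
Fill the last 8 doses with part of Clinic Q: 8/25 of it earns 14.08.

8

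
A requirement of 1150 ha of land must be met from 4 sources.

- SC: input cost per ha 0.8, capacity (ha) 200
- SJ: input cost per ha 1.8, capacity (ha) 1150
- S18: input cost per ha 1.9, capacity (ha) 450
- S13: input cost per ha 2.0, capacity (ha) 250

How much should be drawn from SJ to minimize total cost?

Cheapest first:
SC (0.8): use full 200 → 950 ha to go.
Take 950 from SJ at 1.8 to finish.
S18, S13: unused.

950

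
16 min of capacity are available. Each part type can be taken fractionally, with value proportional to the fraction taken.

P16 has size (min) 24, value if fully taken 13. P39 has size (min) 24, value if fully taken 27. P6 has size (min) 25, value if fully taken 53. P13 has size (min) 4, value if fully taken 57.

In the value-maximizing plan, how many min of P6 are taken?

12

Rank by value-to-size ratio: P13 57/4≈14.2, P6 53/25≈2.12, P39 27/24≈1.12, P16 13/24≈0.542.
P13: take in full, 4 min for value 57 ; 12 left.
12 min left: a 12/25 share of P6 gives 53×12/25 = 25.44.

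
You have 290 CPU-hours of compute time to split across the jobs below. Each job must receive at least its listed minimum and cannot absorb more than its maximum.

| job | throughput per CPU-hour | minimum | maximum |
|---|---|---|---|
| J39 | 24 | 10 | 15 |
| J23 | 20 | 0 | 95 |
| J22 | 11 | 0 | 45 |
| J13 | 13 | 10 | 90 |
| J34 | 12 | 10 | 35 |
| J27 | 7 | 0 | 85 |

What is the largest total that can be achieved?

Meeting every minimum uses 10+0+0+10+10+0 = 30 CPU-hours, leaving 260.
Rank by throughput per CPU-hour: J39 24 > J23 20 > J13 13 > J34 12 > J22 11 > J27 7.
Give J39 5 more to hit its cap of 15 → 255 left.
Give J23 95 more to hit its cap of 95 → 160 left.
J13 takes 80 more to reach its cap of 90 → 80 left.
J34 takes 25 more to reach its cap of 35 → 55 left.
Give J22 45 more to hit its cap of 45 → 10 left.
J27: +10 (room for 85) → 10. Pool exhausted.
Total = 24×15 + 20×95 + 11×45 + 13×90 + 12×35 + 7×10 = 4415.

4415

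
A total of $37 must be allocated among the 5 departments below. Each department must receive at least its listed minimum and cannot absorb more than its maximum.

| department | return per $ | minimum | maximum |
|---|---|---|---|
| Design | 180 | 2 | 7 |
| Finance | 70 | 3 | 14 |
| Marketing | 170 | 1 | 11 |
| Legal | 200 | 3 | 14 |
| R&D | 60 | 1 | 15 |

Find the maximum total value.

6270

Meeting every minimum uses 2+3+1+3+1 = 10 $, leaving 27.
Highest return per $ first: Legal 200 > Design 180 > Marketing 170 > Finance 70 > R&D 60.
Legal: +11 to 14 (cap) — 16 left.
Design takes 5 more to reach its cap of 7 — 11 left.
Marketing: +10 to 11 (cap) — 1 left.
Finance has room for 11 more but only 1 remain, so it gets 4.
Total = 180×7 + 70×4 + 170×11 + 200×14 + 60×1 = 6270.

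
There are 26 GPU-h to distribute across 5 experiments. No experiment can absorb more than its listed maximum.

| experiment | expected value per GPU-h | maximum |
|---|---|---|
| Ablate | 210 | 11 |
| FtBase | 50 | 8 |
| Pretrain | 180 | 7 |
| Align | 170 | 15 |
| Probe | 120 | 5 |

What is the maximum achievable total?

Rank by expected value per GPU-h: Ablate 210 > Pretrain 180 > Align 170 > Probe 120 > FtBase 50.
Give Ablate 11 to hit its cap of 11 — 15 left.
Give Pretrain 7 to hit its cap of 7 — 8 left.
Align has room for 15 but only 8 remain, so it gets 8.
Total = 210×11 + 180×7 + 170×8 = 4930.

4930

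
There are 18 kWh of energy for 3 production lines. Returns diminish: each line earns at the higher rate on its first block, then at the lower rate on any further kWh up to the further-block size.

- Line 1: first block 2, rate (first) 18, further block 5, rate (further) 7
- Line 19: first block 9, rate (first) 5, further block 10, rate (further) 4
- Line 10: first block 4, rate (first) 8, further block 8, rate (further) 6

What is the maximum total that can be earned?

Treat each block as its own option and order by rate: Line 1/first 18 > Line 10/first 8 > Line 1/second 7 > Line 10/second 6 > Line 19/first 5 > Line 19/second 4.
Line 1/first (18): +2 — 16 left.
Line 10 first at 8: fill all 4 — 12 left.
Line 1 second at 7: fill all 5 — 7 left.
Line 10 second at 6: only 7 left, fill 7.
Total = 18×2 + 8×4 + 7×5 + 6×7 = 145.

145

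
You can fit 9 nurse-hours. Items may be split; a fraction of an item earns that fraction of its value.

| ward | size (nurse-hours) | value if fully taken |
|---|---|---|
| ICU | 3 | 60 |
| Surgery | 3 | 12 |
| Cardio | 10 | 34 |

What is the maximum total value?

82.2

Best value per unit of size first: ICU 60/3≈20, Surgery 12/3≈4, Cardio 34/10≈3.4.
All 3 nurse-hours of ICU fit (value 60) → 6 remain.
Take all of Surgery (3 nurse-hours, value 12) → 3 nurse-hours left.
Only 3 nurse-hours remain; take 3/10 of Cardio for value 34×3/10 = 10.2.
Total value = 82.2.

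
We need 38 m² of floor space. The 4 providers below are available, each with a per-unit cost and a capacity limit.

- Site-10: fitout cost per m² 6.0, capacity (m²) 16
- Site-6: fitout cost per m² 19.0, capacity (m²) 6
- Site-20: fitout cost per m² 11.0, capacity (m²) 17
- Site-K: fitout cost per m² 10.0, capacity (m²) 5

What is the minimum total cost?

333

Use providers in increasing cost order.
Take 16 from Site-10 at 6.0 → need 22 more.
Take 5 from Site-K at 10.0 → need 17 more.
Take 17 from Site-20 at 11.0 → need 0 more.
Site-6: unused.
Cost = 16×6.0 + 5×10.0 + 17×11.0 = 333.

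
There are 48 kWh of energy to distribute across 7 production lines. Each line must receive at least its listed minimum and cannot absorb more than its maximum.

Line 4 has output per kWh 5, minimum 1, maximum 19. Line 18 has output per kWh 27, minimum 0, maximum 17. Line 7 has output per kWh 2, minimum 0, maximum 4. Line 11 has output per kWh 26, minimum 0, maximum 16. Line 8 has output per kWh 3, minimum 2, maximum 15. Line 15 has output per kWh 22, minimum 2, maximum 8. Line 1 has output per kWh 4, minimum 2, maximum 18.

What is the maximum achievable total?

Meeting every minimum uses 1+0+0+0+2+2+2 = 7 kWh, leaving 41.
Rank by output per kWh: Line 18 27 > Line 11 26 > Line 15 22 > Line 4 5 > Line 1 4 > Line 8 3 > Line 7 2.
Give Line 18 17 more to hit its cap of 17 — 24 left.
Line 11 takes 16 more to reach its cap of 16 — 8 left.
Give Line 15 6 more to hit its cap of 8 — 2 left.
Only 2 left; Line 4 takes them to reach 3.
Total = 5×3 + 27×17 + 26×16 + 3×2 + 22×8 + 4×2 = 1080.

1080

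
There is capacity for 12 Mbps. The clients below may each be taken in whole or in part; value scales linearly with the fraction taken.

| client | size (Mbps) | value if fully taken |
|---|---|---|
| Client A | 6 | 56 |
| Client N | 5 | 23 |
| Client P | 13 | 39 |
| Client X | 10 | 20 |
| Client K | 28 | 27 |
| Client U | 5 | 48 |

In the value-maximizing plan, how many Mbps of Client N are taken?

1

Best value per unit of size first: Client U 48/5≈9.6, Client A 56/6≈9.33, Client N 23/5≈4.6, Client P 39/13≈3, Client X 20/10≈2, Client K 27/28≈0.964.
Client U: take in full, 5 Mbps for value 48 — 7 left.
Client A: take in full, 6 Mbps for value 56 — 1 left.
Fill the last 1 Mbps with part of Client N: 1/5 of it earns 4.6.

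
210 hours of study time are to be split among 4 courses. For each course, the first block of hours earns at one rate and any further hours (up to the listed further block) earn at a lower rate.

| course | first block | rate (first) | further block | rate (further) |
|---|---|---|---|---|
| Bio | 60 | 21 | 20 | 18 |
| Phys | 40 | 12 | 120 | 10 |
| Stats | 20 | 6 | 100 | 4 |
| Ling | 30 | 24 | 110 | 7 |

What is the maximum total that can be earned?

Order all 8 blocks by rate: Ling/first 24 > Bio/first 21 > Bio/second 18 > Phys/first 12 > Phys/second 10 > Ling/second 7 > Stats/first 6 > Stats/second 4.
Ling first at 24: fill all 30 — 180 left.
Bio/first (21): +60 — 120 left.
Bio second at 18: fill all 20 — 100 left.
Phys/first (12): +40 — 60 left.
60 remain; put them into Phys second at 10.
Total = 24×30 + 21×60 + 18×20 + 12×40 + 10×60 = 3420.

3420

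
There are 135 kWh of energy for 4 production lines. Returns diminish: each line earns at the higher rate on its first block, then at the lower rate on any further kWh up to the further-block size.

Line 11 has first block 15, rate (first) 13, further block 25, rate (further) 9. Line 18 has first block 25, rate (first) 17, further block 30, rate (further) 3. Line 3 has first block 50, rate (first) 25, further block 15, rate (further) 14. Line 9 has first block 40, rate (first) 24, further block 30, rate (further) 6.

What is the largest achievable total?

Order all 8 blocks by rate: Line 3/first 25 > Line 9/first 24 > Line 18/first 17 > Line 3/second 14 > Line 11/first 13 > Line 11/second 9 > Line 9/second 6 > Line 18/second 3.
Fill Line 3 first block (50 at 25) → 85 left.
Line 9 first at 24: fill all 40 → 45 left.
Line 18 first at 17: fill all 25 → 20 left.
Line 3 second at 14: fill all 15 → 5 left.
5 remain; put them into Line 11 first at 13.
Total = 25×50 + 24×40 + 17×25 + 14×15 + 13×5 = 2910.

2910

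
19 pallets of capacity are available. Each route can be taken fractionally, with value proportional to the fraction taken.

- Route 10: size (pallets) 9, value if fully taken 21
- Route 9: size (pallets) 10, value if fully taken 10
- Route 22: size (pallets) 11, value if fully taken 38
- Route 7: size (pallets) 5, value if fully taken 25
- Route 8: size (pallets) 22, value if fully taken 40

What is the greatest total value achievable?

70

Best value per unit of size first: Route 7 25/5≈5, Route 22 38/11≈3.45, Route 10 21/9≈2.33, Route 8 40/22≈1.82, Route 9 10/10≈1.
Route 7: take in full, 5 pallets for value 25 — 14 left.
Take all of Route 22 (11 pallets, value 38) — 3 pallets left.
3 pallets left: a 3/9 share of Route 10 gives 21×3/9 = 7.
Total value = 70.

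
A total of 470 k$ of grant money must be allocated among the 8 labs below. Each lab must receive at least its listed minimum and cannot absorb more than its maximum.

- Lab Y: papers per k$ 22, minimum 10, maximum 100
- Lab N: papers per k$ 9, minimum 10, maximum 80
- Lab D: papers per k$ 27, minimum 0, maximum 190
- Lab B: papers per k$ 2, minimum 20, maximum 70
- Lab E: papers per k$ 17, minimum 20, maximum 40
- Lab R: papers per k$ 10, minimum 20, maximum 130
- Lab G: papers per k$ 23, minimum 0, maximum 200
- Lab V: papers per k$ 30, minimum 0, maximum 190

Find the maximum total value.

11950

Meeting every minimum uses 10+10+0+20+20+20+0+0 = 80 k$, leaving 390.
Order the labs by papers per k$: Lab V 30 > Lab D 27 > Lab G 23 > Lab Y 22 > Lab E 17 > Lab R 10 > Lab N 9 > Lab B 2.
Lab V takes 190 more to reach its cap of 190 — 200 left.
Give Lab D 190 more to hit its cap of 190 — 10 left.
Lab G has room for 200 more but only 10 remain, so it gets 10.
Total = 22×10 + 9×10 + 27×190 + 2×20 + 17×20 + 10×20 + 23×10 + 30×190 = 11950.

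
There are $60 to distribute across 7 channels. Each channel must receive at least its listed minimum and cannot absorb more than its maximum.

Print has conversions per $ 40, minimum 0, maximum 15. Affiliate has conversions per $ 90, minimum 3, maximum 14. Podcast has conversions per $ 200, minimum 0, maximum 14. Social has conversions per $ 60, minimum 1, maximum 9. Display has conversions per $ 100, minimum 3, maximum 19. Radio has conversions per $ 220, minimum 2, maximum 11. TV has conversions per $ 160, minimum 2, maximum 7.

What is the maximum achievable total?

9020

Meeting every minimum uses 0+3+0+1+3+2+2 = 11 $, leaving 49.
Order the channels by conversions per $: Radio 220 > Podcast 200 > TV 160 > Display 100 > Affiliate 90 > Social 60 > Print 40.
Give Radio 9 more to hit its cap of 11 — 40 left.
Give Podcast 14 more to hit its cap of 14 — 26 left.
TV: +5 to 7 (cap) — 21 left.
Give Display 16 more to hit its cap of 19 — 5 left.
Only 5 left; Affiliate takes them to reach 8.
Total = 90×8 + 200×14 + 60×1 + 100×19 + 220×11 + 160×7 = 9020.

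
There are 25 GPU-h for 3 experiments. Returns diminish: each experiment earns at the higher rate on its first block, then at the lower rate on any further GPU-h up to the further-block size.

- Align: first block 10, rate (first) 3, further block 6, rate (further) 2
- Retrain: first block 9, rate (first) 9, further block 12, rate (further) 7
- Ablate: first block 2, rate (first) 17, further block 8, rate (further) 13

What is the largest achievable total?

Treat each block as its own option and order by rate: Ablate/first 17 > Ablate/second 13 > Retrain/first 9 > Retrain/second 7 > Align/first 3 > Align/second 2.
Ablate first at 17: fill all 2 → 23 left.
Fill Ablate second block (8 at 13) → 15 left.
Fill Retrain first block (9 at 9) → 6 left.
Retrain second at 7: only 6 left, fill 6.
Total = 17×2 + 13×8 + 9×9 + 7×6 = 261.

261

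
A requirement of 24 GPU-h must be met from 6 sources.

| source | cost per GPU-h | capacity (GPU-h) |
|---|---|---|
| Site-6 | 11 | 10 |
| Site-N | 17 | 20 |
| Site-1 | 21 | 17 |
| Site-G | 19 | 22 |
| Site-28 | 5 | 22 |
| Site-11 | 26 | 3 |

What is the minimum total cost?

132

Cheapest first:
Site-28 (5): use full 22 — 2 GPU-h to go.
Take 2 from Site-6 at 11 to finish.
Site-N, Site-G, Site-1, Site-11: unused.
Cost = 22×5 + 2×11 = 132.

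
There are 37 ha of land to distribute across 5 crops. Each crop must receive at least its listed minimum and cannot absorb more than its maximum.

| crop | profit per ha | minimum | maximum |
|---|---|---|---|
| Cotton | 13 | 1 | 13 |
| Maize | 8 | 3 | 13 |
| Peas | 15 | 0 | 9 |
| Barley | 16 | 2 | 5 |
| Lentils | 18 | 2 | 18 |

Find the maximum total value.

589

Meeting every minimum uses 1+3+0+2+2 = 8 ha, leaving 29.
Order the crops by profit per ha: Lentils 18 > Barley 16 > Peas 15 > Cotton 13 > Maize 8.
Give Lentils 16 more to hit its cap of 18 — 13 left.
Give Barley 3 more to hit its cap of 5 — 10 left.
Peas: +9 to 9 (cap) — 1 left.
Cotton: +1 (room for 12) → 2. Pool exhausted.
Total = 13×2 + 8×3 + 15×9 + 16×5 + 18×18 = 589.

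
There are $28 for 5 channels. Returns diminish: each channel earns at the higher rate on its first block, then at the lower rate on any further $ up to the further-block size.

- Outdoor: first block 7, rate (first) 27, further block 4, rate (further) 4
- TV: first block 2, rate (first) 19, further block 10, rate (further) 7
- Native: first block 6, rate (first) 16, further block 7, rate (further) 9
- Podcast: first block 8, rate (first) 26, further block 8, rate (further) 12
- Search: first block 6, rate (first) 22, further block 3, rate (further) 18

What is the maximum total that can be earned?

653

Treat each block as its own option and order by rate: Outdoor/T1 27 > Podcast/T1 26 > Search/T1 22 > TV/T1 19 > Search/T2 18 > Native/T1 16 > Podcast/T2 12 > Native/T2 9 > TV/T2 7 > Outdoor/T2 4.
Fill Outdoor T1 block (7 at 27) ; 21 left.
Fill Podcast T1 block (8 at 26) ; 13 left.
Search T1 at 22: fill all 6 ; 7 left.
TV/T1 (19): +2 ; 5 left.
Fill Search T2 block (3 at 18) ; 2 left.
Native T1 at 16: only 2 left, fill 2.
Total = 27×7 + 26×8 + 22×6 + 19×2 + 18×3 + 16×2 = 653.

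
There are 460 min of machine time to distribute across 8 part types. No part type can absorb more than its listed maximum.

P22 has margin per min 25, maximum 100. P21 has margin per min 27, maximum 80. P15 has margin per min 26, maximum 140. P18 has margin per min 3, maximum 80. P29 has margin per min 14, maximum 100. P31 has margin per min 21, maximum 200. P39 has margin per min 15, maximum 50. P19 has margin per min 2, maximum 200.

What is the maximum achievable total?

11240

Highest margin per min first: P21 27 > P15 26 > P22 25 > P31 21 > P39 15 > P29 14 > P18 3 > P19 2.
P21 takes 80 to reach its cap of 80 ; 380 left.
Give P15 140 to hit its cap of 140 ; 240 left.
P22: +100 to 100 (cap) ; 140 left.
P31: +140 (room for 200) → 140. Pool exhausted.
Total = 25×100 + 27×80 + 26×140 + 21×140 = 11240.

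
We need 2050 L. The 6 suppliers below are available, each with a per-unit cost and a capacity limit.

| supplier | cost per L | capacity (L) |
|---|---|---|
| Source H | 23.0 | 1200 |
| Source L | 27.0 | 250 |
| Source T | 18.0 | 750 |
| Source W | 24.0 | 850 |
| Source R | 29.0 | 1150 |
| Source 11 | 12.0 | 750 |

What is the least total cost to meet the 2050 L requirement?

Cheapest first:
Take 750 from Source 11 at 12.0 → need 1300 more.
Take 750 from Source T at 18.0 → need 550 more.
Source H (23.0): take the remaining 550 → done.
Source W, Source L, Source R: unused.
Cost = 750×12.0 + 750×18.0 + 550×23.0 = 35150.

35150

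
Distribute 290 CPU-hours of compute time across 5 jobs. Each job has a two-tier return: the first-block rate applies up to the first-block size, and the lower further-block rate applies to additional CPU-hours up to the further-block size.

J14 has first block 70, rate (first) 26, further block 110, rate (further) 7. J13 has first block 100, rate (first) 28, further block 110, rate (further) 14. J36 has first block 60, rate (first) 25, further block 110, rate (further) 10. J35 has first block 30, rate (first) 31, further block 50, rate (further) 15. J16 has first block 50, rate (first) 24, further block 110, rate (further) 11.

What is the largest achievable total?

Treat each block as its own option and order by rate: J35/tier1 31 > J13/tier1 28 > J14/tier1 26 > J36/tier1 25 > J16/tier1 24 > J35/tier2 15 > J13/tier2 14 > J16/tier2 11 > J36/tier2 10 > J14/tier2 7.
J35 tier1 at 31: fill all 30 — 260 left.
J13 tier1 at 28: fill all 100 — 160 left.
Fill J14 tier1 block (70 at 26) — 90 left.
J36/tier1 (25): +60 — 30 left.
30 remain; put them into J16 tier1 at 24.
Total = 31×30 + 28×100 + 26×70 + 25×60 + 24×30 = 7770.

7770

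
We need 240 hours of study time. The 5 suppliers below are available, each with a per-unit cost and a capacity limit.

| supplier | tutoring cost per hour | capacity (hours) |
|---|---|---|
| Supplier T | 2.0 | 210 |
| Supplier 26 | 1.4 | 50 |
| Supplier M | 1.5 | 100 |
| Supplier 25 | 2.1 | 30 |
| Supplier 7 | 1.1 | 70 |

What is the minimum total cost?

337

Cheapest first:
Supplier 7 at 1.1: take all 70 hours → 170 still needed.
Supplier 26 (1.4): use full 50 → 120 hours to go.
Supplier M (1.5): use full 100 → 20 hours to go.
Take 20 from Supplier T at 2.0 to finish.
Supplier 25: unused.
Cost = 70×1.1 + 50×1.4 + 100×1.5 + 20×2.0 = 337.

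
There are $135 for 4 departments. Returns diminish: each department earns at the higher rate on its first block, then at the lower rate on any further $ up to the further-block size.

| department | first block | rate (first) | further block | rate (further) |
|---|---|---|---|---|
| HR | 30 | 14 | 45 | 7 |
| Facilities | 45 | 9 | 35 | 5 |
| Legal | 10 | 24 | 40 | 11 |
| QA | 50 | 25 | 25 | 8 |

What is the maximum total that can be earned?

2395

Order all 8 blocks by rate: QA/first 25 > Legal/first 24 > HR/first 14 > Legal/second 11 > Facilities/first 9 > QA/second 8 > HR/second 7 > Facilities/second 5.
QA first at 25: fill all 50 ; 85 left.
Legal first at 24: fill all 10 ; 75 left.
Fill HR first block (30 at 14) ; 45 left.
Legal second at 11: fill all 40 ; 5 left.
5 remain; put them into Facilities first at 9.
Total = 25×50 + 24×10 + 14×30 + 11×40 + 9×5 = 2395.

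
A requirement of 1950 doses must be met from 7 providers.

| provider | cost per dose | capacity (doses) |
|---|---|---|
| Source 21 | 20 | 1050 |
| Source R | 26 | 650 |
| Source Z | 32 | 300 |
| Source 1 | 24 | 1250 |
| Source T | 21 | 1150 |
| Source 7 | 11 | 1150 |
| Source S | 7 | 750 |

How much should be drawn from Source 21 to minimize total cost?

Use providers in increasing cost order.
Source S at 7: take all 750 doses → 1200 still needed.
Source 7 at 11: take all 1150 doses → 50 still needed.
Source 21 at 20: take 50 of its 1050 → requirement met.
Source T, Source 1, Source R, Source Z: unused.

50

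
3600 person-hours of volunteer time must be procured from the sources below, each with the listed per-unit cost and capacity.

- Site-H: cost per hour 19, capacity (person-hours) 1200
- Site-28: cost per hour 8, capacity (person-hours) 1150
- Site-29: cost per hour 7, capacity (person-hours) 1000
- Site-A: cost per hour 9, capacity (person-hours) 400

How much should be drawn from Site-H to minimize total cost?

1050

Fill from the cheapest source first.
Site-29 (7): use full 1000 → 2600 person-hours to go.
Take 1150 from Site-28 at 8 → need 1450 more.
Site-A (9): use full 400 → 1050 person-hours to go.
Site-H (19): take the remaining 1050 → done.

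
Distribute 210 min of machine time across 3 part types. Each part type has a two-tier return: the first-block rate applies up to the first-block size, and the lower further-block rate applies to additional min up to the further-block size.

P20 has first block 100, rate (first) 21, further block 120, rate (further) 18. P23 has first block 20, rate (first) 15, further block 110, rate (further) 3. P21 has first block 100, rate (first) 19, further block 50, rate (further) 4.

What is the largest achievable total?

Order all 6 blocks by rate: P20/tier1 21 > P21/tier1 19 > P20/tier2 18 > P23/tier1 15 > P21/tier2 4 > P23/tier2 3.
P20/tier1 (21): +100 — 110 left.
Fill P21 tier1 block (100 at 19) — 10 left.
10 remain; put them into P20 tier2 at 18.
Total = 21×100 + 19×100 + 18×10 = 4180.

4180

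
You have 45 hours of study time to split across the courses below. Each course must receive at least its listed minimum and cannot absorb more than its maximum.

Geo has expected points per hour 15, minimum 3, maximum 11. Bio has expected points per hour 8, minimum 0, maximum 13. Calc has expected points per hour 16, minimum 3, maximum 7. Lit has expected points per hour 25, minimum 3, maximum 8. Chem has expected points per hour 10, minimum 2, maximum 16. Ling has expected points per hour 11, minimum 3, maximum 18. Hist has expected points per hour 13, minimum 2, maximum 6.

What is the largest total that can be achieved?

696

Meeting every minimum uses 3+0+3+3+2+3+2 = 16 hours, leaving 29.
Rank by expected points per hour: Lit 25 > Calc 16 > Geo 15 > Hist 13 > Ling 11 > Chem 10 > Bio 8.
Lit: +5 to 8 (cap) ; 24 left.
Calc: +4 to 7 (cap) ; 20 left.
Geo takes 8 more to reach its cap of 11 ; 12 left.
Give Hist 4 more to hit its cap of 6 ; 8 left.
Ling has room for 15 more but only 8 remain, so it gets 11.
Total = 15×11 + 16×7 + 25×8 + 10×2 + 11×11 + 13×6 = 696.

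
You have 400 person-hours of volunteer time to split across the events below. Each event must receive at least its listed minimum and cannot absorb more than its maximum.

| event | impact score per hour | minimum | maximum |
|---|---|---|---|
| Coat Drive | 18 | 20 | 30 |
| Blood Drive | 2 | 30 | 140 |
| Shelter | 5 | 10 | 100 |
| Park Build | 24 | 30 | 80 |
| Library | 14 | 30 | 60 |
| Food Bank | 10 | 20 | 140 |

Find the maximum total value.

Meeting every minimum uses 20+30+10+30+30+20 = 140 person-hours, leaving 260.
Rank by impact score per hour: Park Build 24 > Coat Drive 18 > Library 14 > Food Bank 10 > Shelter 5 > Blood Drive 2.
Give Park Build 50 more to hit its cap of 80 ; 210 left.
Coat Drive: +10 to 30 (cap) ; 200 left.
Give Library 30 more to hit its cap of 60 ; 170 left.
Food Bank: +120 to 140 (cap) ; 50 left.
Only 50 left; Shelter takes them to reach 60.
Total = 18×30 + 2×30 + 5×60 + 24×80 + 14×60 + 10×140 = 5060.

5060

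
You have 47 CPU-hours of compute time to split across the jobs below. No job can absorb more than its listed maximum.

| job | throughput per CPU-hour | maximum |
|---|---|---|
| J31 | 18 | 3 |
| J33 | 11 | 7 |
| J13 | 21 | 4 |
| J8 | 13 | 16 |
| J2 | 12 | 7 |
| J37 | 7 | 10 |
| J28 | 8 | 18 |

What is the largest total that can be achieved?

587

Highest throughput per CPU-hour first: J13 21 > J31 18 > J8 13 > J2 12 > J33 11 > J28 8 > J37 7.
J13 takes 4 to reach its cap of 4 → 43 left.
Give J31 3 to hit its cap of 3 → 40 left.
Give J8 16 to hit its cap of 16 → 24 left.
J2 takes 7 to reach its cap of 7 → 17 left.
J33: +7 to 7 (cap) → 10 left.
J28: +10 (room for 18) → 10. Pool exhausted.
Total = 18×3 + 11×7 + 21×4 + 13×16 + 12×7 + 8×10 = 587.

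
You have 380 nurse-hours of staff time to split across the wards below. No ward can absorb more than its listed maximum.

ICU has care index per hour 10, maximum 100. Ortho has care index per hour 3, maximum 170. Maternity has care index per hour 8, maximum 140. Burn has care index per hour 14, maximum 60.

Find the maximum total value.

Rank by care index per hour: Burn 14 > ICU 10 > Maternity 8 > Ortho 3.
Burn: +60 to 60 (cap) → 320 left.
ICU: +100 to 100 (cap) → 220 left.
Maternity: +140 to 140 (cap) → 80 left.
Ortho: +80 (room for 170) → 80. Pool exhausted.
Total = 10×100 + 3×80 + 8×140 + 14×60 = 3200.

3200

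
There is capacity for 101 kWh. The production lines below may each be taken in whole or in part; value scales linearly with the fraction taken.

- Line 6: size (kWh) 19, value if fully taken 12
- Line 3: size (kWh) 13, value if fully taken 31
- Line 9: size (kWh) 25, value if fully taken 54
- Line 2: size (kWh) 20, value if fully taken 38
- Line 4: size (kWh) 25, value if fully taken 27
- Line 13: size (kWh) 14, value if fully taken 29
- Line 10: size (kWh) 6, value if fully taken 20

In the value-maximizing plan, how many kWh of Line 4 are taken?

23

Best value per unit of size first: Line 10 20/6≈3.33, Line 3 31/13≈2.38, Line 9 54/25≈2.16, Line 13 29/14≈2.07, Line 2 38/20≈1.9, Line 4 27/25≈1.08, Line 6 12/19≈0.632.
Take all of Line 10 (6 kWh, value 20) → 95 kWh left.
Line 3: take in full, 13 kWh for value 31 → 82 left.
All 25 kWh of Line 9 fit (value 54) → 57 remain.
Take all of Line 13 (14 kWh, value 29) → 43 kWh left.
Line 2: take in full, 20 kWh for value 38 → 23 left.
23 kWh left: a 23/25 share of Line 4 gives 27×23/25 = 24.84.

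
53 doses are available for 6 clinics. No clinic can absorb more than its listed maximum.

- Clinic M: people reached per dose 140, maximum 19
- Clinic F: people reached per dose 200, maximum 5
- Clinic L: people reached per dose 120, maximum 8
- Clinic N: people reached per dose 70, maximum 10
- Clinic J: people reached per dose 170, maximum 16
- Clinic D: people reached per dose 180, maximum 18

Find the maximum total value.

Order the clinics by people reached per dose: Clinic F 200 > Clinic D 180 > Clinic J 170 > Clinic M 140 > Clinic L 120 > Clinic N 70.
Clinic F takes 5 to reach its cap of 5 → 48 left.
Clinic D takes 18 to reach its cap of 18 → 30 left.
Give Clinic J 16 to hit its cap of 16 → 14 left.
Clinic M: +14 (room for 19) → 14. Pool exhausted.
Total = 140×14 + 200×5 + 170×16 + 180×18 = 8920.

8920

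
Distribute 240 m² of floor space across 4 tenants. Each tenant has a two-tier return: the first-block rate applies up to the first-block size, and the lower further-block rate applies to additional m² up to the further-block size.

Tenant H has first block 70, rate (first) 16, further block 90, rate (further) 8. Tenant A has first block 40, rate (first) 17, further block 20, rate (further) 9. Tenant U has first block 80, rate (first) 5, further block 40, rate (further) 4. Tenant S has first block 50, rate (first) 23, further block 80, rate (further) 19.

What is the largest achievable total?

Rank every tier by rate: Tenant S/tier1 23 > Tenant S/tier2 19 > Tenant A/tier1 17 > Tenant H/tier1 16 > Tenant A/tier2 9 > Tenant H/tier2 8 > Tenant U/tier1 5 > Tenant U/tier2 4.
Tenant S tier1 at 23: fill all 50 → 190 left.
Fill Tenant S tier2 block (80 at 19) → 110 left.
Tenant A tier1 at 17: fill all 40 → 70 left.
Tenant H tier1 at 16: fill all 70 → 0 left.
Total = 23×50 + 19×80 + 17×40 + 16×70 = 4470.

4470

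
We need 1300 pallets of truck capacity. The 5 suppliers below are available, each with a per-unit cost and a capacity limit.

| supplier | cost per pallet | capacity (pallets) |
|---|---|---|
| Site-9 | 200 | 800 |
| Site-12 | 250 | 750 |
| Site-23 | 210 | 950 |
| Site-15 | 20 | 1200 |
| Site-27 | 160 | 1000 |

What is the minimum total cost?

40000

Fill from the cheapest supplier first.
Take 1200 from Site-15 at 20 ; need 100 more.
Take 100 from Site-27 at 160 to finish.
Site-9, Site-23, Site-12: unused.
Cost = 1200×20 + 100×160 = 40000.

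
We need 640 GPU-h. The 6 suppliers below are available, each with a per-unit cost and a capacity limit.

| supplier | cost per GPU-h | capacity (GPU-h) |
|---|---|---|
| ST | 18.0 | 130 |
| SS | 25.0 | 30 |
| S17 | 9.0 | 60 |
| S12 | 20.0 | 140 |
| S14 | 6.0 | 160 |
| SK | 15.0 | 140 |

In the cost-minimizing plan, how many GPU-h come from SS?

Fill from the cheapest supplier first.
S14 at 6.0: take all 160 GPU-h → 480 still needed.
S17 at 9.0: take all 60 GPU-h → 420 still needed.
Take 140 from SK at 15.0 → need 280 more.
ST (18.0): use full 130 → 150 GPU-h to go.
Take 140 from S12 at 20.0 → need 10 more.
SS (25.0): take the remaining 10 → done.

10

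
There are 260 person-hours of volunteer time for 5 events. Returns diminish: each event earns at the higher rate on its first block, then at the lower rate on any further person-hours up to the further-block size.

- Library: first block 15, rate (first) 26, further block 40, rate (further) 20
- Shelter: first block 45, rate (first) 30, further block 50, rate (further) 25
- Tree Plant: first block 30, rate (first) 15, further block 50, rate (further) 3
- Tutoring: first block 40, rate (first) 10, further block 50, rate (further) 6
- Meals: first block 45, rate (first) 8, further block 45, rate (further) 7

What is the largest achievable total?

4960

Treat each block as its own option and order by rate: Shelter/T1 30 > Library/T1 26 > Shelter/T2 25 > Library/T2 20 > Tree Plant/T1 15 > Tutoring/T1 10 > Meals/T1 8 > Meals/T2 7 > Tutoring/T2 6 > Tree Plant/T2 3.
Shelter/T1 (30): +45 → 215 left.
Fill Library T1 block (15 at 26) → 200 left.
Shelter/T2 (25): +50 → 150 left.
Library/T2 (20): +40 → 110 left.
Tree Plant/T1 (15): +30 → 80 left.
Tutoring T1 at 10: fill all 40 → 40 left.
40 remain; put them into Meals T1 at 8.
Total = 30×45 + 26×15 + 25×50 + 20×40 + 15×30 + 10×40 + 8×40 = 4960.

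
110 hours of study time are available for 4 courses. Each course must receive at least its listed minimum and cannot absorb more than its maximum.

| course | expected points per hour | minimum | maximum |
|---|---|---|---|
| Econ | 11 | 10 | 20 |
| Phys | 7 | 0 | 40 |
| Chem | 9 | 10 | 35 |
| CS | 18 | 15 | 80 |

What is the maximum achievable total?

1750

Meeting every minimum uses 10+0+10+15 = 35 hours, leaving 75.
Order the courses by expected points per hour: CS 18 > Econ 11 > Chem 9 > Phys 7.
CS: +65 to 80 (cap) — 10 left.
Econ: +10 to 20 (cap) — 0 left.
Total = 11×20 + 9×10 + 18×80 = 1750.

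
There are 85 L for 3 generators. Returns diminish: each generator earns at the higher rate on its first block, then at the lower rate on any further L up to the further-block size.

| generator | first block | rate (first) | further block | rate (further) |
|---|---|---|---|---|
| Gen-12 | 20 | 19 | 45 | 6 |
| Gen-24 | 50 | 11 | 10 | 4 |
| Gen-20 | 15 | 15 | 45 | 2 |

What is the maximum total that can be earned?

1155

Rank every tier by rate: Gen-12/tier1 19 > Gen-20/tier1 15 > Gen-24/tier1 11 > Gen-12/tier2 6 > Gen-24/tier2 4 > Gen-20/tier2 2.
Gen-12/tier1 (19): +20 → 65 left.
Gen-20/tier1 (15): +15 → 50 left.
Gen-24 tier1 at 11: fill all 50 → 0 left.
Total = 19×20 + 15×15 + 11×50 = 1155.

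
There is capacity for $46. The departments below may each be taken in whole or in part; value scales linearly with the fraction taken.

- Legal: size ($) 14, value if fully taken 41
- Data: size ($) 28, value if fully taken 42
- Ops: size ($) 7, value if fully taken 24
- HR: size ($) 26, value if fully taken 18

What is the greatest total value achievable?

102.5

Sort by value density: Ops 24/7≈3.43, Legal 41/14≈2.93, Data 42/28≈1.5, HR 18/26≈0.692.
All 7 $ of Ops fit (value 24) → 39 remain.
All 14 $ of Legal fit (value 41) → 25 remain.
Only 25 $ remain; take 25/28 of Data for value 42×25/28 = 37.5.
Total value = 102.5.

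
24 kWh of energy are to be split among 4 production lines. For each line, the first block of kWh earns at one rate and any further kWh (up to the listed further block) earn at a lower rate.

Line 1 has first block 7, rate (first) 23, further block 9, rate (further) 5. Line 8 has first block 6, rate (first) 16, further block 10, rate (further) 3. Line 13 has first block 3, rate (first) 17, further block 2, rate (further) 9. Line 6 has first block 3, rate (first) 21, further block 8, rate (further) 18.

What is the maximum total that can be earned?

Order all 8 blocks by rate: Line 1/tier1 23 > Line 6/tier1 21 > Line 6/tier2 18 > Line 13/tier1 17 > Line 8/tier1 16 > Line 13/tier2 9 > Line 1/tier2 5 > Line 8/tier2 3.
Line 1 tier1 at 23: fill all 7 ; 17 left.
Line 6/tier1 (21): +3 ; 14 left.
Line 6/tier2 (18): +8 ; 6 left.
Line 13/tier1 (17): +3 ; 3 left.
Line 8 tier1 at 16: only 3 left, fill 3.
Total = 23×7 + 21×3 + 18×8 + 17×3 + 16×3 = 467.

467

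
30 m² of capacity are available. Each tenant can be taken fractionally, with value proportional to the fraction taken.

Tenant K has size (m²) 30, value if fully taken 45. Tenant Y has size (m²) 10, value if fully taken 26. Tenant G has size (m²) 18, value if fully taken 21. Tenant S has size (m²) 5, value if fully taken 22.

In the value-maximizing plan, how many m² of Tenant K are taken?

Best value per unit of size first: Tenant S 22/5≈4.4, Tenant Y 26/10≈2.6, Tenant K 45/30≈1.5, Tenant G 21/18≈1.17.
All 5 m² of Tenant S fit (value 22) → 25 remain.
Take all of Tenant Y (10 m², value 26) → 15 m² left.
Fill the last 15 m² with part of Tenant K: 15/30 of it earns 22.5.

15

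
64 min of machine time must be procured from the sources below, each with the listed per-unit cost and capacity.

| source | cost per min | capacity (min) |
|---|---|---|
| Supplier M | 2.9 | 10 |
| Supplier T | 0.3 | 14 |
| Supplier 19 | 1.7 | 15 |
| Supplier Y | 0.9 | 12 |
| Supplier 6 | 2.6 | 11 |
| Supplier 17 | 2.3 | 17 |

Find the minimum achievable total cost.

Cheapest first:
Take 14 from Supplier T at 0.3 ; need 50 more.
Supplier Y at 0.9: take all 12 min ; 38 still needed.
Supplier 19 (1.7): use full 15 ; 23 min to go.
Supplier 17 at 2.3: take all 17 min ; 6 still needed.
Supplier 6 at 2.6: take 6 of its 11 ; requirement met.
Supplier M: unused.
Cost = 14×0.3 + 12×0.9 + 15×1.7 + 17×2.3 + 6×2.6 = 95.2.

95.2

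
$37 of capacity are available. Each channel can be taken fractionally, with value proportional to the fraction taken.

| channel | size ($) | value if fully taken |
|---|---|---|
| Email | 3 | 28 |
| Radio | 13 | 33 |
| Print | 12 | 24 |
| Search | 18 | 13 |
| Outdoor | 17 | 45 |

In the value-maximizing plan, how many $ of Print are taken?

Rank by value-to-size ratio: Email 28/3≈9.33, Outdoor 45/17≈2.65, Radio 33/13≈2.54, Print 24/12≈2, Search 13/18≈0.722.
All 3 $ of Email fit (value 28) → 34 remain.
Take all of Outdoor (17 $, value 45) → 17 $ left.
All 13 $ of Radio fit (value 33) → 4 remain.
4 $ left: a 4/12 share of Print gives 24×4/12 = 8.

4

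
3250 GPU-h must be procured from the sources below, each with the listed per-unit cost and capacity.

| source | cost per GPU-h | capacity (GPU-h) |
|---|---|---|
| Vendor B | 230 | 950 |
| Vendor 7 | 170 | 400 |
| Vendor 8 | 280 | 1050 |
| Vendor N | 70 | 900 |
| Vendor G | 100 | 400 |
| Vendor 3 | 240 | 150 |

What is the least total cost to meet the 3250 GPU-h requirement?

551500

Cheapest first:
Take 900 from Vendor N at 70 — need 2350 more.
Vendor G at 100: take all 400 GPU-h — 1950 still needed.
Take 400 from Vendor 7 at 170 — need 1550 more.
Vendor B (230): use full 950 — 600 GPU-h to go.
Vendor 3 (240): use full 150 — 450 GPU-h to go.
Vendor 8 at 280: take 450 of its 1050 — requirement met.
Cost = 900×70 + 400×100 + 400×170 + 950×230 + 150×240 + 450×280 = 551500.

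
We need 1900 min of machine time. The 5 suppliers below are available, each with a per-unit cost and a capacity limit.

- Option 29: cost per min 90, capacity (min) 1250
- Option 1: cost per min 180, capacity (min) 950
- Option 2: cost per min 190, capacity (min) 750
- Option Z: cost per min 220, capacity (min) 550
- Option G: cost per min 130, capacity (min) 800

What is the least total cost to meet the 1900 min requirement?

197000

Use suppliers in increasing cost order.
Option 29 (90): use full 1250 ; 650 min to go.
Option G (130): take the remaining 650 ; done.
Option 1, Option 2, Option Z: unused.
Cost = 1250×90 + 650×130 = 197000.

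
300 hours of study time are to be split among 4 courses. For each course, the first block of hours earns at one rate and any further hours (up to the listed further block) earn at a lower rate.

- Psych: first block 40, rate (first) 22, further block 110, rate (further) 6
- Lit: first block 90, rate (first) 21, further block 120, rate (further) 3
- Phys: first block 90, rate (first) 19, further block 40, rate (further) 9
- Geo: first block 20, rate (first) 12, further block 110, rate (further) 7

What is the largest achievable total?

Treat each block as its own option and order by rate: Psych/first 22 > Lit/first 21 > Phys/first 19 > Geo/first 12 > Phys/second 9 > Geo/second 7 > Psych/second 6 > Lit/second 3.
Fill Psych first block (40 at 22) — 260 left.
Fill Lit first block (90 at 21) — 170 left.
Fill Phys first block (90 at 19) — 80 left.
Geo/first (12): +20 — 60 left.
Fill Phys second block (40 at 9) — 20 left.
Geo second at 7: only 20 left, fill 20.
Total = 22×40 + 21×90 + 19×90 + 12×20 + 9×40 + 7×20 = 5220.

5220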